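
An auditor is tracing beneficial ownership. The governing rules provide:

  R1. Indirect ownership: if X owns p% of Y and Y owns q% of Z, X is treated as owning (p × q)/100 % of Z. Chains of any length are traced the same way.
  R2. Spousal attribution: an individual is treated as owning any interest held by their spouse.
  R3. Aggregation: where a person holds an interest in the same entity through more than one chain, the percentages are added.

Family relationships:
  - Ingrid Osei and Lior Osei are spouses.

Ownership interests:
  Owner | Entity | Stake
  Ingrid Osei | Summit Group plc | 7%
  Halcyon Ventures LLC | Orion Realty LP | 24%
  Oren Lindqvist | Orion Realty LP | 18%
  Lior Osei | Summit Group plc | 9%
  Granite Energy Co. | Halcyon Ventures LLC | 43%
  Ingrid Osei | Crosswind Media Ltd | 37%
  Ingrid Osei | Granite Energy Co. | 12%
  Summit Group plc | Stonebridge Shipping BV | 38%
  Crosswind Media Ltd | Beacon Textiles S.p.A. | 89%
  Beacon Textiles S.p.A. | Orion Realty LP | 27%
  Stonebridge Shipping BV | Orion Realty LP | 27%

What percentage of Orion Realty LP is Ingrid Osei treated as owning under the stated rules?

By spousal attribution (R2), Ingrid Osei is treated as also owning Lior Osei's interest in Summit Group plc, giving 7% + 9% = 16%.
Chain via Summit Group plc → Stonebridge Shipping BV (R1): 16% × 38% × 27% = 1.6416% of Orion Realty LP.
Chain via Crosswind Media Ltd → Beacon Textiles S.p.A. (R1): 37% × 89% × 27% = 8.8911% of Orion Realty LP.
Chain via Granite Energy Co. → Halcyon Ventures LLC (R1): 12% × 43% × 24% = 1.2384% of Orion Realty LP.
Aggregating (R3): 1.6416% + 8.8911% + 1.2384% = 11.7711%.

11.7711%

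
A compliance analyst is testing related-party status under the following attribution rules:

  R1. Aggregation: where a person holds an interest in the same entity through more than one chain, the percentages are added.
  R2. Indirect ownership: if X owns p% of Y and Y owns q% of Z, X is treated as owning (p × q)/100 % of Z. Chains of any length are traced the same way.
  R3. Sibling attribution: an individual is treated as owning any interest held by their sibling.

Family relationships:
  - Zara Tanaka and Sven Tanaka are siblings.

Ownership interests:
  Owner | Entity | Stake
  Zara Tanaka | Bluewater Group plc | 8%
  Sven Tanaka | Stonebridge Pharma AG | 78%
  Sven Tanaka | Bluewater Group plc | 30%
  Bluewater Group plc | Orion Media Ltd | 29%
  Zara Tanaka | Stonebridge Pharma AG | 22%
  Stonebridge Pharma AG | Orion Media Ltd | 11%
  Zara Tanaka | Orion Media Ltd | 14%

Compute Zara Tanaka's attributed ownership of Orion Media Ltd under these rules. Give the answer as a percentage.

36.02%

By sibling attribution (R3), Zara Tanaka is treated as also owning Sven Tanaka's interest in Bluewater Group plc, giving 8% + 30% = 38%.
By sibling attribution (R3), Zara Tanaka is treated as also owning Sven Tanaka's interest in Stonebridge Pharma AG, giving 22% + 78% = 100%.
Chain via Bluewater Group plc (R2): 38% × 29% = 11.02% of Orion Media Ltd.
Chain via Stonebridge Pharma AG (R2): 100% × 11% = 11% of Orion Media Ltd.
Direct interest in Orion Media Ltd: 14%.
Aggregating (R1): 11.02% + 11% + 14% = 36.02%.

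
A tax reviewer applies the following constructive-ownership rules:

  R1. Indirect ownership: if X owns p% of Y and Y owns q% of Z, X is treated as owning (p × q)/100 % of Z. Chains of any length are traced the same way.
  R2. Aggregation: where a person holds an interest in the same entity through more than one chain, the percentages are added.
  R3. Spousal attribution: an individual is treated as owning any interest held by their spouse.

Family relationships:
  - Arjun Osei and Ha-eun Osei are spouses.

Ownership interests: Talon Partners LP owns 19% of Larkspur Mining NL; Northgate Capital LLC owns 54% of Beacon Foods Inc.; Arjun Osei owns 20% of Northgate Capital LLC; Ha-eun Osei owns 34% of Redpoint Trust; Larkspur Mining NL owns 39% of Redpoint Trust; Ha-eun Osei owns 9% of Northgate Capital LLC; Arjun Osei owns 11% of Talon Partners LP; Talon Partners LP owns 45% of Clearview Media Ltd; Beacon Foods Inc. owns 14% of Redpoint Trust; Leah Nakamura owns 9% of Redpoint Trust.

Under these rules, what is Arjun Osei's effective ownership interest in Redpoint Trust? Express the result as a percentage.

By spousal attribution (R3), Arjun Osei is treated as also owning Ha-eun Osei's interest in Northgate Capital LLC, giving 20% + 9% = 29%.
By spousal attribution (R3), Arjun Osei is treated as owning Ha-eun Osei's 34% interest in Redpoint Trust.
Chain via Talon Partners LP → Larkspur Mining NL (R1): 11% × 19% × 39% = 0.8151% of Redpoint Trust.
Chain via Northgate Capital LLC → Beacon Foods Inc. (R1): 29% × 54% × 14% = 2.1924% of Redpoint Trust.
Direct interest in Redpoint Trust: 34%.
Aggregating (R2): 0.8151% + 2.1924% + 34% = 37.0075%.

37.0075%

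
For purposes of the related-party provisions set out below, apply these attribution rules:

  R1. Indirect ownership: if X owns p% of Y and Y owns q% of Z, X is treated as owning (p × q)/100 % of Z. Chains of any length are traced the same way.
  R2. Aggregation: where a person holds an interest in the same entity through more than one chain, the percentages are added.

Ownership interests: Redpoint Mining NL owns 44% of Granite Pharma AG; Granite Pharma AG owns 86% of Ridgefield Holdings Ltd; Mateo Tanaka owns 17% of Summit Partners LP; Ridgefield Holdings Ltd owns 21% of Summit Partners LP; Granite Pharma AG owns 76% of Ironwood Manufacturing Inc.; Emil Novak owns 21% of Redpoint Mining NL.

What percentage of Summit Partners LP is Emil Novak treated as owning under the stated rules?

Chain via Redpoint Mining NL → Granite Pharma AG → Ridgefield Holdings Ltd (R1): 21% × 44% × 86% × 21% = 1.668744% of Summit Partners LP.

1.668744%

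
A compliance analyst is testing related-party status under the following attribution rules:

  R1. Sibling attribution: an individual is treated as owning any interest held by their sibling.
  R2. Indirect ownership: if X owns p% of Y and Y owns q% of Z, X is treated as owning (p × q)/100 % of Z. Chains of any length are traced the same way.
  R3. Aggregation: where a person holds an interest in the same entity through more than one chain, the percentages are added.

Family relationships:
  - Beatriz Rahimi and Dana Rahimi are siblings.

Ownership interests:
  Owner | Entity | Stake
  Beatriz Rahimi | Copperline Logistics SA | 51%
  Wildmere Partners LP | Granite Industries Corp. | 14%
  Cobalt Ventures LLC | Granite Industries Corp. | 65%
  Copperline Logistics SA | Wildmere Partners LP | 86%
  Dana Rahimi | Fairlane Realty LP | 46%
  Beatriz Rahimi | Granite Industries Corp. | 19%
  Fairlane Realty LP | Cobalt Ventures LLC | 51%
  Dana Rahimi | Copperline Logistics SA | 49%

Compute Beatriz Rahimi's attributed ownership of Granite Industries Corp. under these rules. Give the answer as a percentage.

46.289%

By sibling attribution (R1), Beatriz Rahimi is treated as also owning Dana Rahimi's interest in Copperline Logistics SA, giving 51% + 49% = 100%.
By sibling attribution (R1), Beatriz Rahimi is treated as owning Dana Rahimi's 46% interest in Fairlane Realty LP.
Chain via Copperline Logistics SA → Wildmere Partners LP (R2): 100% × 86% × 14% = 12.04% of Granite Industries Corp.
Direct interest in Granite Industries Corp: 19%.
Chain via Fairlane Realty LP → Cobalt Ventures LLC (R2): 46% × 51% × 65% = 15.249% of Granite Industries Corp.
Aggregating (R3): 12.04% + 19% + 15.249% = 46.289%.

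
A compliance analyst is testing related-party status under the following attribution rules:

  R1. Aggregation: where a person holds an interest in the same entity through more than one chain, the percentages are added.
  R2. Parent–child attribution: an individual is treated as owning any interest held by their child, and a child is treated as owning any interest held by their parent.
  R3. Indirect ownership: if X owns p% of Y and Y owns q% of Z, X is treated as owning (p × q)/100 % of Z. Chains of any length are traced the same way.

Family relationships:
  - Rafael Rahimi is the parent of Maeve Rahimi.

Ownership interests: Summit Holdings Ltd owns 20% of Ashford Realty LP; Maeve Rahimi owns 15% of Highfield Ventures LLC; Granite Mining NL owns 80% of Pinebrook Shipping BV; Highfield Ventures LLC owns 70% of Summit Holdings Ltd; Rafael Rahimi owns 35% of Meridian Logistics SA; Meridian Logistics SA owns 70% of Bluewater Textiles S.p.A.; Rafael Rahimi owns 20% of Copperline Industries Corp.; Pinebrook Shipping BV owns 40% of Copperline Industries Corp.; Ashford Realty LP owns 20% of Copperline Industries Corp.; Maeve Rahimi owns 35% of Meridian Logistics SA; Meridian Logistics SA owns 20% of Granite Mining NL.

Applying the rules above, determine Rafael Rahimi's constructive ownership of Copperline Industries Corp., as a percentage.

24.9%

By parent–child attribution (R2), Rafael Rahimi is treated as also owning Maeve Rahimi's interest in Meridian Logistics SA, giving 35% + 35% = 70%.
By parent–child attribution (R2), Rafael Rahimi is treated as owning Maeve Rahimi's 15% interest in Highfield Ventures LLC.
Chain via Meridian Logistics SA → Granite Mining NL → Pinebrook Shipping BV (R3): 70% × 20% × 80% × 40% = 4.48% of Copperline Industries Corp.
Direct interest in Copperline Industries Corp: 20%.
Chain via Highfield Ventures LLC → Summit Holdings Ltd → Ashford Realty LP (R3): 15% × 70% × 20% × 20% = 0.42% of Copperline Industries Corp.
Aggregating (R1): 4.48% + 20% + 0.42% = 24.9%.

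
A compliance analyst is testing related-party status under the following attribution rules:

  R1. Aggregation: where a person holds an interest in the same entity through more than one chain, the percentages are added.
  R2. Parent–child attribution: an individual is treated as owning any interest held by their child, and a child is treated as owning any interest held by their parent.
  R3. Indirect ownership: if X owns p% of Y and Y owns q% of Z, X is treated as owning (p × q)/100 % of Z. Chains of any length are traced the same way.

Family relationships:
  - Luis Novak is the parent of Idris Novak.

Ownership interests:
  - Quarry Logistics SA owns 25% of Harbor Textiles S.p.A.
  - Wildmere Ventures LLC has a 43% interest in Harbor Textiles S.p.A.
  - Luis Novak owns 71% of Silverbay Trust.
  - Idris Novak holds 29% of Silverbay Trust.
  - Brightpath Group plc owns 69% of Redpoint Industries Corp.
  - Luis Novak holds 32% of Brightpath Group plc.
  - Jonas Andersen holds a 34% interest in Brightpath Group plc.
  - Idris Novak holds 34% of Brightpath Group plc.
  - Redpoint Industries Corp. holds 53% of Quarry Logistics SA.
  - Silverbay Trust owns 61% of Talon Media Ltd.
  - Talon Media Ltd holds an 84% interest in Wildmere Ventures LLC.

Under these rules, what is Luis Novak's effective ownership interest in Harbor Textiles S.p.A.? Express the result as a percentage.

By parent–child attribution (R2), Luis Novak is treated as also owning Idris Novak's interest in Brightpath Group plc, giving 32% + 34% = 66%.
By parent–child attribution (R2), Luis Novak is treated as also owning Idris Novak's interest in Silverbay Trust, giving 71% + 29% = 100%.
Chain via Brightpath Group plc → Redpoint Industries Corp. → Quarry Logistics SA (R3): 66% × 69% × 53% × 25% = 6.03405% of Harbor Textiles S.p.A.
Chain via Silverbay Trust → Talon Media Ltd → Wildmere Ventures LLC (R3): 100% × 61% × 84% × 43% = 22.0332% of Harbor Textiles S.p.A.
Aggregating (R1): 6.03405% + 22.0332% = 28.06725%.

28.06725%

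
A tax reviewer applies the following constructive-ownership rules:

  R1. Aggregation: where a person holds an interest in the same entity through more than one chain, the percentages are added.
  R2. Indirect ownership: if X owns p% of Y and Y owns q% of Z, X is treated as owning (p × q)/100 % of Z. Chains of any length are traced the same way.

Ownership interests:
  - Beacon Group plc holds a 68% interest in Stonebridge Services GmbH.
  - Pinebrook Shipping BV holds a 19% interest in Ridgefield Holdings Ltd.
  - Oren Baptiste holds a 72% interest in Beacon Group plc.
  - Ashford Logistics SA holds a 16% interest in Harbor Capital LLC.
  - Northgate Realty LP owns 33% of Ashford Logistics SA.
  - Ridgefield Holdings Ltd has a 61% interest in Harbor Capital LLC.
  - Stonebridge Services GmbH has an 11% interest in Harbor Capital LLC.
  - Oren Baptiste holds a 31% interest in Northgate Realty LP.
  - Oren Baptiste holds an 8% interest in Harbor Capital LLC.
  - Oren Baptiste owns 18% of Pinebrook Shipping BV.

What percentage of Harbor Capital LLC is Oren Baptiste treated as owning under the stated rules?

17.1086%

Chain via Pinebrook Shipping BV → Ridgefield Holdings Ltd (R2): 18% × 19% × 61% = 2.0862% of Harbor Capital LLC.
Chain via Beacon Group plc → Stonebridge Services GmbH (R2): 72% × 68% × 11% = 5.3856% of Harbor Capital LLC.
Chain via Northgate Realty LP → Ashford Logistics SA (R2): 31% × 33% × 16% = 1.6368% of Harbor Capital LLC.
Direct interest in Harbor Capital LLC: 8%.
Aggregating (R1): 2.0862% + 5.3856% + 1.6368% + 8% = 17.1086%.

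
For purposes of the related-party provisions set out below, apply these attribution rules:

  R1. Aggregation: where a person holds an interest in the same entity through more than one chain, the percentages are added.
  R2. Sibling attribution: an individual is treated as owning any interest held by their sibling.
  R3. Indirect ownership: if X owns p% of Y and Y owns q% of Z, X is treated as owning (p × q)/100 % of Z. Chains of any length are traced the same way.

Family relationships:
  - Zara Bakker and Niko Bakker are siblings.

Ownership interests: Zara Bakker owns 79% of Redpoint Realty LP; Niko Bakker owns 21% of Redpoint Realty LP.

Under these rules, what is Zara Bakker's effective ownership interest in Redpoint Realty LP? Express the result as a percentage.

By sibling attribution (R2), Zara Bakker is treated as also owning Niko Bakker's interest in Redpoint Realty LP, giving 79% + 21% = 100%.
Direct interest in Redpoint Realty LP: 100%.

100%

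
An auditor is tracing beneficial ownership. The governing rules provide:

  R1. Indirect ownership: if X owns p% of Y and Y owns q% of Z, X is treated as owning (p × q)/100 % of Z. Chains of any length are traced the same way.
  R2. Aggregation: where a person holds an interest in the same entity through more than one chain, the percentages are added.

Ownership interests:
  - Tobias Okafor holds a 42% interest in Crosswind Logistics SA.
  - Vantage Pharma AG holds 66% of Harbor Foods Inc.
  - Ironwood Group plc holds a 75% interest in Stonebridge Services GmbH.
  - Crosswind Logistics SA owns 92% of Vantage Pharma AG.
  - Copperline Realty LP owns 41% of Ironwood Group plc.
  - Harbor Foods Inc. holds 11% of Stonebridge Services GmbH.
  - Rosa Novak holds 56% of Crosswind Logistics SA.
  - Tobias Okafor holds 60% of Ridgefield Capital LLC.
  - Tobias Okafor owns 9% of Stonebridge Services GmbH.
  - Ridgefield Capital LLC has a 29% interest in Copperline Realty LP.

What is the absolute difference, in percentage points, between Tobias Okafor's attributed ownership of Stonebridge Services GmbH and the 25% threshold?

Chain via Crosswind Logistics SA → Vantage Pharma AG → Harbor Foods Inc. (R1): 42% × 92% × 66% × 11% = 2.805264% of Stonebridge Services GmbH.
Chain via Ridgefield Capital LLC → Copperline Realty LP → Ironwood Group plc (R1): 60% × 29% × 41% × 75% = 5.3505% of Stonebridge Services GmbH.
Direct interest in Stonebridge Services GmbH: 9%.
Aggregating (R2): 2.805264% + 5.3505% + 9% = 17.155764%.
17.155764% falls short of the 25% threshold by 7.844236 percentage points.

7.844236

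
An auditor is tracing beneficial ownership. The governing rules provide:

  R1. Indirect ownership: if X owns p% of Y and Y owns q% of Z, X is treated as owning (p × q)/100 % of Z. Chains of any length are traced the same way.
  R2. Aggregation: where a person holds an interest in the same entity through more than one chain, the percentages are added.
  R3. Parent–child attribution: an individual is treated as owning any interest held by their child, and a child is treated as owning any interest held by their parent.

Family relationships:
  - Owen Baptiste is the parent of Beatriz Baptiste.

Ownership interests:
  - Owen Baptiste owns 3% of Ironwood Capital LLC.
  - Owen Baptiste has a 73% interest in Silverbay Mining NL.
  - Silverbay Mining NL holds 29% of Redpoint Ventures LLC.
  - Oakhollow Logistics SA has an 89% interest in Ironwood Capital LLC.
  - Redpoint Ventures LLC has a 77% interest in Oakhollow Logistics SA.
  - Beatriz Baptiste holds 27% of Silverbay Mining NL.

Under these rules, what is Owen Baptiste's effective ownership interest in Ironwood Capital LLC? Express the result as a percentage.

By parent–child attribution (R3), Owen Baptiste is treated as also owning Beatriz Baptiste's interest in Silverbay Mining NL, giving 73% + 27% = 100%.
Chain via Silverbay Mining NL → Redpoint Ventures LLC → Oakhollow Logistics SA (R1): 100% × 29% × 77% × 89% = 19.8737% of Ironwood Capital LLC.
Direct interest in Ironwood Capital LLC: 3%.
Aggregating (R2): 19.8737% + 3% = 22.8737%.

22.8737%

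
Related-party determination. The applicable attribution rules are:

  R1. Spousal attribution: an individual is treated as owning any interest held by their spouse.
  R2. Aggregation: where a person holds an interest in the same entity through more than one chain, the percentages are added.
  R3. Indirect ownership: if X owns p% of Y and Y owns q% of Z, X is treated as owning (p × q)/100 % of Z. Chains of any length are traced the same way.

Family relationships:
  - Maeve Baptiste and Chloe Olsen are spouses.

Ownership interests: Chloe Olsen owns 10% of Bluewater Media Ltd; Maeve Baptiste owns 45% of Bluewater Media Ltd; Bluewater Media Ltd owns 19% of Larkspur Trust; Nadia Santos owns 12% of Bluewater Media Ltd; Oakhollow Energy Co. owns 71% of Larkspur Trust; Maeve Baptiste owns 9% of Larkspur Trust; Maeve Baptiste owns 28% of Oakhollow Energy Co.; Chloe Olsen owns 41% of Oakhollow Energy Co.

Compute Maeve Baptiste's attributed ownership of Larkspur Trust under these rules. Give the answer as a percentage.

68.44%

By spousal attribution (R1), Maeve Baptiste is treated as also owning Chloe Olsen's interest in Bluewater Media Ltd, giving 45% + 10% = 55%.
By spousal attribution (R1), Maeve Baptiste is treated as also owning Chloe Olsen's interest in Oakhollow Energy Co, giving 28% + 41% = 69%.
Chain via Bluewater Media Ltd (R3): 55% × 19% = 10.45% of Larkspur Trust.
Chain via Oakhollow Energy Co. (R3): 69% × 71% = 48.99% of Larkspur Trust.
Direct interest in Larkspur Trust: 9%.
Aggregating (R2): 10.45% + 48.99% + 9% = 68.44%.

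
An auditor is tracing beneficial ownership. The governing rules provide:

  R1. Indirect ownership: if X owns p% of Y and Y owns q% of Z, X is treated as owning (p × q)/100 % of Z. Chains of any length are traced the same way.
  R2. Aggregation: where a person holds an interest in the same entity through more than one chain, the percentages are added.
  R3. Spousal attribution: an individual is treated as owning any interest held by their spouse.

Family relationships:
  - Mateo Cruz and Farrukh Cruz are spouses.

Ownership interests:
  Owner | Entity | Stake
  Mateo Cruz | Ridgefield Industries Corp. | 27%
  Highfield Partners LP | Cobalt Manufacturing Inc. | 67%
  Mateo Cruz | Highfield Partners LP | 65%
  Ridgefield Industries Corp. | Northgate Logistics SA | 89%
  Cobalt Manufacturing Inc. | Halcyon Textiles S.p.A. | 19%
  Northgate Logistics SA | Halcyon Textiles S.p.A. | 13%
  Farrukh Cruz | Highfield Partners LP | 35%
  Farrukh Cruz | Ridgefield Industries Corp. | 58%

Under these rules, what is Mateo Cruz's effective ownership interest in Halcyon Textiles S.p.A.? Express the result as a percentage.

22.5645%

By spousal attribution (R3), Mateo Cruz is treated as also owning Farrukh Cruz's interest in Ridgefield Industries Corp, giving 27% + 58% = 85%.
By spousal attribution (R3), Mateo Cruz is treated as also owning Farrukh Cruz's interest in Highfield Partners LP, giving 65% + 35% = 100%.
Chain via Ridgefield Industries Corp. → Northgate Logistics SA (R1): 85% × 89% × 13% = 9.8345% of Halcyon Textiles S.p.A.
Chain via Highfield Partners LP → Cobalt Manufacturing Inc. (R1): 100% × 67% × 19% = 12.73% of Halcyon Textiles S.p.A.
Aggregating (R2): 9.8345% + 12.73% = 22.5645%.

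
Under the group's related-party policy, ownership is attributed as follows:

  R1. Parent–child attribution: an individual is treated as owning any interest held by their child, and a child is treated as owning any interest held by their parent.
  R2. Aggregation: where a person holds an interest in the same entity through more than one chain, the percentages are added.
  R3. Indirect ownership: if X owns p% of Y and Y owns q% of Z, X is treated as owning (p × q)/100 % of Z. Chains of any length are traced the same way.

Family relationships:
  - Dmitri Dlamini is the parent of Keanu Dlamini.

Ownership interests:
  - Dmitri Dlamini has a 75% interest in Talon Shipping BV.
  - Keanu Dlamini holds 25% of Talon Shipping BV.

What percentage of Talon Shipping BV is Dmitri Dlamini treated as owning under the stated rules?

100%

By parent–child attribution (R1), Dmitri Dlamini is treated as also owning Keanu Dlamini's interest in Talon Shipping BV, giving 75% + 25% = 100%.
Direct interest in Talon Shipping BV: 100%.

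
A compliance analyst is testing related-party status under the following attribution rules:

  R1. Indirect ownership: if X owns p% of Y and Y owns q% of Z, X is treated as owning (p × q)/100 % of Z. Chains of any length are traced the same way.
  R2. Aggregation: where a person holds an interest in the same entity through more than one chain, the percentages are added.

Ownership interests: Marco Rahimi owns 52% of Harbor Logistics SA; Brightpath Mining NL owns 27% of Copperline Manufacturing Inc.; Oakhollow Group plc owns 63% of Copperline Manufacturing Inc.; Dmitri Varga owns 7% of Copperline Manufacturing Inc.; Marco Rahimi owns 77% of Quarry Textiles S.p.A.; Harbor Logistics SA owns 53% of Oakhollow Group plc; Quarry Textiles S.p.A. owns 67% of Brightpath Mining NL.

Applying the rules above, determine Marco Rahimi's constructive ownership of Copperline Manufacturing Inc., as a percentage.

Chain via Harbor Logistics SA → Oakhollow Group plc (R1): 52% × 53% × 63% = 17.3628% of Copperline Manufacturing Inc.
Chain via Quarry Textiles S.p.A. → Brightpath Mining NL (R1): 77% × 67% × 27% = 13.9293% of Copperline Manufacturing Inc.
Aggregating (R2): 17.3628% + 13.9293% = 31.2921%.

31.2921%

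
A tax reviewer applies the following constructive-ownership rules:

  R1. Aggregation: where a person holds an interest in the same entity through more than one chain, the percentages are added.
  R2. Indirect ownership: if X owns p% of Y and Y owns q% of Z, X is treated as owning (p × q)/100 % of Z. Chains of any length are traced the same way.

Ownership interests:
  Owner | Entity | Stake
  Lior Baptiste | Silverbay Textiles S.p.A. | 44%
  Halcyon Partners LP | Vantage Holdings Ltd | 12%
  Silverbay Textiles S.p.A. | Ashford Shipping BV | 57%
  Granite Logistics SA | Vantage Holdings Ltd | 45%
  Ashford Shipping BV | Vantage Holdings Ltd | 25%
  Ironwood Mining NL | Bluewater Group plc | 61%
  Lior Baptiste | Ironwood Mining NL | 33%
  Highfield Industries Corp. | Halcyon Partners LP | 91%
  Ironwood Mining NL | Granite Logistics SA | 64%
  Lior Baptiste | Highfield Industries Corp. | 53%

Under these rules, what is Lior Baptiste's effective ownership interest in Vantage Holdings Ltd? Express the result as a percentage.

21.5616%

Chain via Highfield Industries Corp. → Halcyon Partners LP (R2): 53% × 91% × 12% = 5.7876% of Vantage Holdings Ltd.
Chain via Ironwood Mining NL → Granite Logistics SA (R2): 33% × 64% × 45% = 9.504% of Vantage Holdings Ltd.
Chain via Silverbay Textiles S.p.A. → Ashford Shipping BV (R2): 44% × 57% × 25% = 6.27% of Vantage Holdings Ltd.
Aggregating (R1): 5.7876% + 9.504% + 6.27% = 21.5616%.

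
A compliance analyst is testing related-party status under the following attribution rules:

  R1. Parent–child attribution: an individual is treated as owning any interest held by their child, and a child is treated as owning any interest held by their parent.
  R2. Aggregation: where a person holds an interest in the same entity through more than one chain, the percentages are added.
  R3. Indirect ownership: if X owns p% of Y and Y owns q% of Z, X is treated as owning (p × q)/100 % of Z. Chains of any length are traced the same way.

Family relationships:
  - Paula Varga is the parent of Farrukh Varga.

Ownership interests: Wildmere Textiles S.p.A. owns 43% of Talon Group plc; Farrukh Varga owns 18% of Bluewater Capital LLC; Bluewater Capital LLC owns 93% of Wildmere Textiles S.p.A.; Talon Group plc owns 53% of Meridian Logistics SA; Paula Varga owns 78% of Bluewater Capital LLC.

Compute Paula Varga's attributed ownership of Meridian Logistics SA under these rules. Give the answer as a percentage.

By parent–child attribution (R1), Paula Varga is treated as also owning Farrukh Varga's interest in Bluewater Capital LLC, giving 78% + 18% = 96%.
Chain via Bluewater Capital LLC → Wildmere Textiles S.p.A. → Talon Group plc (R3): 96% × 93% × 43% × 53% = 20.346912% of Meridian Logistics SA.

20.346912%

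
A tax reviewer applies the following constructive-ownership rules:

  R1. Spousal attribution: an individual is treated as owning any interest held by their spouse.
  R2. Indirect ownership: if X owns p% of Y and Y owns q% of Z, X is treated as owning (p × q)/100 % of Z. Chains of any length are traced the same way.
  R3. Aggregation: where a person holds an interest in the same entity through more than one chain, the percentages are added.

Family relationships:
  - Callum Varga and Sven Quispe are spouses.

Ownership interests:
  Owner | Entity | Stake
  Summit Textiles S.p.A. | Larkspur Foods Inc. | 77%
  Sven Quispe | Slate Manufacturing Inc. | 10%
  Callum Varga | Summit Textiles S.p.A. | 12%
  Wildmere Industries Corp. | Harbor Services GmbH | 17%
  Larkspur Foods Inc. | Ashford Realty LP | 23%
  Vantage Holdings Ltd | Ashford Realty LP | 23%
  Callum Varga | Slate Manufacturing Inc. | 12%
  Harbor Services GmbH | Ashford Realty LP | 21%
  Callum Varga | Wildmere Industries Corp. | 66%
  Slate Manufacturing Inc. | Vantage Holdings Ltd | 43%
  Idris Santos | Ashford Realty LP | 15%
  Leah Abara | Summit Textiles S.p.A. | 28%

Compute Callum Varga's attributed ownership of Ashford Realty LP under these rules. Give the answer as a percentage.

6.6572%

By spousal attribution (R1), Callum Varga is treated as also owning Sven Quispe's interest in Slate Manufacturing Inc, giving 12% + 10% = 22%.
Chain via Wildmere Industries Corp. → Harbor Services GmbH (R2): 66% × 17% × 21% = 2.3562% of Ashford Realty LP.
Chain via Slate Manufacturing Inc. → Vantage Holdings Ltd (R2): 22% × 43% × 23% = 2.1758% of Ashford Realty LP.
Chain via Summit Textiles S.p.A. → Larkspur Foods Inc. (R2): 12% × 77% × 23% = 2.1252% of Ashford Realty LP.
Aggregating (R3): 2.3562% + 2.1758% + 2.1252% = 6.6572%.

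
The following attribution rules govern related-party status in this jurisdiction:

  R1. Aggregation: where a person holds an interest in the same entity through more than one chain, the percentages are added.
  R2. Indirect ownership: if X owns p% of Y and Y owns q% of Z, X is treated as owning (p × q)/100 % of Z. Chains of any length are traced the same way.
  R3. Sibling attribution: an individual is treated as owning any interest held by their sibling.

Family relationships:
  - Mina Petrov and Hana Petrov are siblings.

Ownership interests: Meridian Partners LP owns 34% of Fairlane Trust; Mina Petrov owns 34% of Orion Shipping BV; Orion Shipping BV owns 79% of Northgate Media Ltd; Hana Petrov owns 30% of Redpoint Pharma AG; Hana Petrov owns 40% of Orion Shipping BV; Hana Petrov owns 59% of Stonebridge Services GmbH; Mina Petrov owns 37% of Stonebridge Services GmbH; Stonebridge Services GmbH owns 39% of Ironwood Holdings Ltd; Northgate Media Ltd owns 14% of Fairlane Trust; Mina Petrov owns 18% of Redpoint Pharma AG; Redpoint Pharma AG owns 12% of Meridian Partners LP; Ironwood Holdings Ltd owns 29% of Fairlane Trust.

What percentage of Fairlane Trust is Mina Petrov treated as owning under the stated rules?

21.0004%

By sibling attribution (R3), Mina Petrov is treated as also owning Hana Petrov's interest in Redpoint Pharma AG, giving 18% + 30% = 48%.
By sibling attribution (R3), Mina Petrov is treated as also owning Hana Petrov's interest in Orion Shipping BV, giving 34% + 40% = 74%.
By sibling attribution (R3), Mina Petrov is treated as also owning Hana Petrov's interest in Stonebridge Services GmbH, giving 37% + 59% = 96%.
Chain via Redpoint Pharma AG → Meridian Partners LP (R2): 48% × 12% × 34% = 1.9584% of Fairlane Trust.
Chain via Orion Shipping BV → Northgate Media Ltd (R2): 74% × 79% × 14% = 8.1844% of Fairlane Trust.
Chain via Stonebridge Services GmbH → Ironwood Holdings Ltd (R2): 96% × 39% × 29% = 10.8576% of Fairlane Trust.
Aggregating (R1): 1.9584% + 8.1844% + 10.8576% = 21.0004%.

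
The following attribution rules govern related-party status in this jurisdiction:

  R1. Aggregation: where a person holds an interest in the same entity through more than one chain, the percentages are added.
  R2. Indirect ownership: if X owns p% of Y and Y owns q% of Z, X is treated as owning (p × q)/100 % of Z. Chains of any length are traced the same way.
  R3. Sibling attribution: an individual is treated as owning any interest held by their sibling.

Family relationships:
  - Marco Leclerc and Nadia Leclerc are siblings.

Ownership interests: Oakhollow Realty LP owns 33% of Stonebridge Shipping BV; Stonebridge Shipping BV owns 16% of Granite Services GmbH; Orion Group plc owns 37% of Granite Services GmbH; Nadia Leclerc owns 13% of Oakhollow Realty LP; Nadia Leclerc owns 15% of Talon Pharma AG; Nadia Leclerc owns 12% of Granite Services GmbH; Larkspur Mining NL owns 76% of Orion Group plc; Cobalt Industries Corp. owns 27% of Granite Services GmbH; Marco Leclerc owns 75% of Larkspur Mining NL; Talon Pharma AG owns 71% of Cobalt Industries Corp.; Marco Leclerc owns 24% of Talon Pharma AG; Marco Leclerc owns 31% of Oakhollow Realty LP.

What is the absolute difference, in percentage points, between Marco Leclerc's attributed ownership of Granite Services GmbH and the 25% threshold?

17.8895

By sibling attribution (R3), Marco Leclerc is treated as also owning Nadia Leclerc's interest in Oakhollow Realty LP, giving 31% + 13% = 44%.
By sibling attribution (R3), Marco Leclerc is treated as also owning Nadia Leclerc's interest in Talon Pharma AG, giving 24% + 15% = 39%.
By sibling attribution (R3), Marco Leclerc is treated as owning Nadia Leclerc's 12% interest in Granite Services GmbH.
Chain via Larkspur Mining NL → Orion Group plc (R2): 75% × 76% × 37% = 21.09% of Granite Services GmbH.
Chain via Oakhollow Realty LP → Stonebridge Shipping BV (R2): 44% × 33% × 16% = 2.3232% of Granite Services GmbH.
Chain via Talon Pharma AG → Cobalt Industries Corp. (R2): 39% × 71% × 27% = 7.4763% of Granite Services GmbH.
Direct interest in Granite Services GmbH: 12%.
Aggregating (R1): 21.09% + 2.3232% + 7.4763% + 12% = 42.8895%.
42.8895% exceeds the 25% threshold by 17.8895 percentage points.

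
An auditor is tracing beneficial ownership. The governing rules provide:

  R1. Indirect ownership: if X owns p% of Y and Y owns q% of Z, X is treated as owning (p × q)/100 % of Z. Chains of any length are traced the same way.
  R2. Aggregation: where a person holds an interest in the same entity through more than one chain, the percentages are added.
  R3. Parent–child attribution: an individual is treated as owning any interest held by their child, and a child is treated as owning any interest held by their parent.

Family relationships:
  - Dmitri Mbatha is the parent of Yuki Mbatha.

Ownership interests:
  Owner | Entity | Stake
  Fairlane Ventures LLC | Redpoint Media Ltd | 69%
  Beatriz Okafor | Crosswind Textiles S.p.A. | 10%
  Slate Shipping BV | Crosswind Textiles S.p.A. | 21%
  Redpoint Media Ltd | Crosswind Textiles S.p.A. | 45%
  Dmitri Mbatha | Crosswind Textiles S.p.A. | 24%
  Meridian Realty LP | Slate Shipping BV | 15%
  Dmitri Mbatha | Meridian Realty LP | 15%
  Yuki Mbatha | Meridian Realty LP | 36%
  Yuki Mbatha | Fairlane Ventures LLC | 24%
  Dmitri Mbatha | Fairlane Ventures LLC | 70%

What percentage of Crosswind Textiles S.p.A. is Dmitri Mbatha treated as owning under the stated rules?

54.7935%

By parent–child attribution (R3), Dmitri Mbatha is treated as also owning Yuki Mbatha's interest in Meridian Realty LP, giving 15% + 36% = 51%.
By parent–child attribution (R3), Dmitri Mbatha is treated as also owning Yuki Mbatha's interest in Fairlane Ventures LLC, giving 70% + 24% = 94%.
Chain via Meridian Realty LP → Slate Shipping BV (R1): 51% × 15% × 21% = 1.6065% of Crosswind Textiles S.p.A.
Chain via Fairlane Ventures LLC → Redpoint Media Ltd (R1): 94% × 69% × 45% = 29.187% of Crosswind Textiles S.p.A.
Direct interest in Crosswind Textiles S.p.A: 24%.
Aggregating (R2): 1.6065% + 29.187% + 24% = 54.7935%.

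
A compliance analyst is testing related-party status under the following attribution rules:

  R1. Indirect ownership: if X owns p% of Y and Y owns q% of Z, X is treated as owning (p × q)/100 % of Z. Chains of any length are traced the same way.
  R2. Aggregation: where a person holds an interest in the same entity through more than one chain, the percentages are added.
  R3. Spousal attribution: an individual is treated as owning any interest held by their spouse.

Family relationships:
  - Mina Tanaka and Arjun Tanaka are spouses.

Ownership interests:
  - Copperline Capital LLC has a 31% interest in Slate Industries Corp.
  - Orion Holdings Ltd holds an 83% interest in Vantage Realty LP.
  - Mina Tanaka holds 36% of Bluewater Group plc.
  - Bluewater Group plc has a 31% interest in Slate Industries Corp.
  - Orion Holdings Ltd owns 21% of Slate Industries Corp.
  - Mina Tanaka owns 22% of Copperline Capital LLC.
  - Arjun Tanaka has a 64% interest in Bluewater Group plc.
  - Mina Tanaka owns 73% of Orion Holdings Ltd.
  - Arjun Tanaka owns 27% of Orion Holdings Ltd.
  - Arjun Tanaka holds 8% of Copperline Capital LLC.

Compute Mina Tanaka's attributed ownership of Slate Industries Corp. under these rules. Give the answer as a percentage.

61.3%

By spousal attribution (R3), Mina Tanaka is treated as also owning Arjun Tanaka's interest in Orion Holdings Ltd, giving 73% + 27% = 100%.
By spousal attribution (R3), Mina Tanaka is treated as also owning Arjun Tanaka's interest in Copperline Capital LLC, giving 22% + 8% = 30%.
By spousal attribution (R3), Mina Tanaka is treated as also owning Arjun Tanaka's interest in Bluewater Group plc, giving 36% + 64% = 100%.
Chain via Orion Holdings Ltd (R1): 100% × 21% = 21% of Slate Industries Corp.
Chain via Copperline Capital LLC (R1): 30% × 31% = 9.3% of Slate Industries Corp.
Chain via Bluewater Group plc (R1): 100% × 31% = 31% of Slate Industries Corp.
Aggregating (R2): 21% + 9.3% + 31% = 61.3%.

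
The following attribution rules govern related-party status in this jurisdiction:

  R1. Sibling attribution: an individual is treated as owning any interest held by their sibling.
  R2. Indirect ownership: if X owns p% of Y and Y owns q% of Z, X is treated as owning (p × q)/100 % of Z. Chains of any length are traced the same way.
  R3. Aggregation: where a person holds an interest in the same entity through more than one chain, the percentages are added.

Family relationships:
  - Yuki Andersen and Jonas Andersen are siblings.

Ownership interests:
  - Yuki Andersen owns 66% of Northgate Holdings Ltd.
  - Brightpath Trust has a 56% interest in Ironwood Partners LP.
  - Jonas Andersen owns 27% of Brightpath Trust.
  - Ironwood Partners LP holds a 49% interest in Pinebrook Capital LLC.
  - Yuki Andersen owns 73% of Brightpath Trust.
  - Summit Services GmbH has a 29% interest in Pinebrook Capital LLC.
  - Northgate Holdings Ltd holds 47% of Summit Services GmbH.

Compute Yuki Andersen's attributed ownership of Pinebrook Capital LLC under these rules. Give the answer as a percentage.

By sibling attribution (R1), Yuki Andersen is treated as also owning Jonas Andersen's interest in Brightpath Trust, giving 73% + 27% = 100%.
Chain via Brightpath Trust → Ironwood Partners LP (R2): 100% × 56% × 49% = 27.44% of Pinebrook Capital LLC.
Chain via Northgate Holdings Ltd → Summit Services GmbH (R2): 66% × 47% × 29% = 8.9958% of Pinebrook Capital LLC.
Aggregating (R3): 27.44% + 8.9958% = 36.4358%.

36.4358%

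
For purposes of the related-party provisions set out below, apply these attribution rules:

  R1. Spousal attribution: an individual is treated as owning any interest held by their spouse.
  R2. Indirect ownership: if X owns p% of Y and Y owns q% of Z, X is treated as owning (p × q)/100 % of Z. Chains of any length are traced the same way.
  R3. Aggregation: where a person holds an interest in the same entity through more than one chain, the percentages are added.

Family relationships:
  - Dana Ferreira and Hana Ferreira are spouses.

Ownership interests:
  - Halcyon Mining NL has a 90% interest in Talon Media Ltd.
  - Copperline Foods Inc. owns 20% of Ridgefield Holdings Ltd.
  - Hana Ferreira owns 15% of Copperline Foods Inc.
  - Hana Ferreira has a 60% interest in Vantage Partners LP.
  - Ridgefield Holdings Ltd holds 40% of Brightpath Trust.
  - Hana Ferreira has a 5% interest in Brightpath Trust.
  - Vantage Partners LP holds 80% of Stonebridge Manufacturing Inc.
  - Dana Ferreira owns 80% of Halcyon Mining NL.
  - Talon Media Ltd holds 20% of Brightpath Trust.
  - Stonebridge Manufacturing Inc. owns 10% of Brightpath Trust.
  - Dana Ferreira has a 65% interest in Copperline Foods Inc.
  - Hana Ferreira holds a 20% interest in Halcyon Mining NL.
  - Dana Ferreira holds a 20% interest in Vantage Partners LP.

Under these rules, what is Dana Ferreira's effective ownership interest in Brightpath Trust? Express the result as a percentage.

35.8%

By spousal attribution (R1), Dana Ferreira is treated as also owning Hana Ferreira's interest in Copperline Foods Inc, giving 65% + 15% = 80%.
By spousal attribution (R1), Dana Ferreira is treated as also owning Hana Ferreira's interest in Halcyon Mining NL, giving 80% + 20% = 100%.
By spousal attribution (R1), Dana Ferreira is treated as also owning Hana Ferreira's interest in Vantage Partners LP, giving 20% + 60% = 80%.
By spousal attribution (R1), Dana Ferreira is treated as owning Hana Ferreira's 5% interest in Brightpath Trust.
Chain via Copperline Foods Inc. → Ridgefield Holdings Ltd (R2): 80% × 20% × 40% = 6.4% of Brightpath Trust.
Chain via Halcyon Mining NL → Talon Media Ltd (R2): 100% × 90% × 20% = 18% of Brightpath Trust.
Chain via Vantage Partners LP → Stonebridge Manufacturing Inc. (R2): 80% × 80% × 10% = 6.4% of Brightpath Trust.
Direct interest in Brightpath Trust: 5%.
Aggregating (R3): 6.4% + 18% + 6.4% + 5% = 35.8%.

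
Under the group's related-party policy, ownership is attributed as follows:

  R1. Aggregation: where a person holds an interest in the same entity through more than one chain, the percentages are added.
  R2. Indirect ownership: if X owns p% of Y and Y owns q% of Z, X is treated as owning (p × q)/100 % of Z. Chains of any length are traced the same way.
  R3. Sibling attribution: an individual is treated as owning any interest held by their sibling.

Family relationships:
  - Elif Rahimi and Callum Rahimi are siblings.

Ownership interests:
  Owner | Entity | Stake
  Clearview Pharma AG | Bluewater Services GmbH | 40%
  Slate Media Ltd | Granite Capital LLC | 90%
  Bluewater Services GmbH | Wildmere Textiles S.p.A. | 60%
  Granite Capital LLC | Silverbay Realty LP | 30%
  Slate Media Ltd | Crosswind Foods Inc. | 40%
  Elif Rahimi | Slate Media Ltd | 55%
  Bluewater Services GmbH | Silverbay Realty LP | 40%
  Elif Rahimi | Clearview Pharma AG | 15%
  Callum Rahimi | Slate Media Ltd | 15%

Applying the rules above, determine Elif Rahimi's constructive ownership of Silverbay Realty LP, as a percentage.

By sibling attribution (R3), Elif Rahimi is treated as also owning Callum Rahimi's interest in Slate Media Ltd, giving 55% + 15% = 70%.
Chain via Slate Media Ltd → Granite Capital LLC (R2): 70% × 90% × 30% = 18.9% of Silverbay Realty LP.
Chain via Clearview Pharma AG → Bluewater Services GmbH (R2): 15% × 40% × 40% = 2.4% of Silverbay Realty LP.
Aggregating (R1): 18.9% + 2.4% = 21.3%.

21.3%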